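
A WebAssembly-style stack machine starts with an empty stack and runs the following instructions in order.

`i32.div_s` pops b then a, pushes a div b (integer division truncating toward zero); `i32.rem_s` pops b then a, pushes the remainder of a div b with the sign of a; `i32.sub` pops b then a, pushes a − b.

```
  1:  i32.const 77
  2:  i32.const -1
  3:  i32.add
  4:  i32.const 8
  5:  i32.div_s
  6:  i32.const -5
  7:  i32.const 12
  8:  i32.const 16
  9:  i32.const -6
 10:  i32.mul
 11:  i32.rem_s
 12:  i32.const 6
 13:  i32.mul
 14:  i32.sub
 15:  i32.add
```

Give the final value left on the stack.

i32.const 77  77
i32.const -1  77 -1
i32.add       76
i32.const 8   76 8
i32.div_s     9
i32.const -5  9 -5
i32.const 12  9 -5 12
i32.const 16  9 -5 12 16
i32.const -6  9 -5 12 16 -6
i32.mul       9 -5 12 -96
i32.rem_s     9 -5 12
i32.const 6   9 -5 12 6
i32.mul       9 -5 72
i32.sub       9 -77
i32.add       -68

-68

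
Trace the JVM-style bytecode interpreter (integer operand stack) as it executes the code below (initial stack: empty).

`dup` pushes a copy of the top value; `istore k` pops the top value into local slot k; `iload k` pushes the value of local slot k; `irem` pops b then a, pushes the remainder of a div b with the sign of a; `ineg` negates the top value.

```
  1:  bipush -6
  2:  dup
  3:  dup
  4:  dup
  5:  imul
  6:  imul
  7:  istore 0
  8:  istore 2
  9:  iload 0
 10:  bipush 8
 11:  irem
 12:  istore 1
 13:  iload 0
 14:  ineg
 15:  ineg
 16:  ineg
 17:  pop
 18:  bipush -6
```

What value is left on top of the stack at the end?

bipush -6 -> -6
dup       -> -6 -6
dup       -> -6 -6 -6
dup       -> -6 -6 -6 -6
imul      -> -6 -6 36
imul      -> -6 -216
istore 0  -> -6
istore 2  -> (empty)
iload 0   -> -216
bipush 8  -> -216 8
irem      -> 0
istore 1  -> (empty)
iload 0   -> -216
ineg      -> 216
ineg      -> -216
ineg      -> 216
pop       -> (empty)
bipush -6 -> -6

-6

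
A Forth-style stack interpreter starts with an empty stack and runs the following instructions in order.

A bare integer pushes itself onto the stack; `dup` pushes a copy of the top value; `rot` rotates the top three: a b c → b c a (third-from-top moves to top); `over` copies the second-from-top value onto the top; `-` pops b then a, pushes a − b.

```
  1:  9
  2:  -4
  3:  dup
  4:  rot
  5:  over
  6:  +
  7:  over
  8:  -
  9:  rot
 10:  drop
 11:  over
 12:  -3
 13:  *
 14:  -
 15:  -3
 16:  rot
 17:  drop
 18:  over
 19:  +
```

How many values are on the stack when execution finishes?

2

9    → [9]
-4   → [9, -4]
dup  → [9, -4, -4]
rot  → [-4, -4, 9]
over → [-4, -4, 9, -4]
+    → [-4, -4, 5]
over → [-4, -4, 5, -4]
-    → [-4, -4, 9]
rot  → [-4, 9, -4]
drop → [-4, 9]
over → [-4, 9, -4]
-3   → [-4, 9, -4, -3]
*    → [-4, 9, 12]
-    → [-4, -3]
-3   → [-4, -3, -3]
rot  → [-3, -3, -4]
drop → [-3, -3]
over → [-3, -3, -3]
+    → [-3, -6]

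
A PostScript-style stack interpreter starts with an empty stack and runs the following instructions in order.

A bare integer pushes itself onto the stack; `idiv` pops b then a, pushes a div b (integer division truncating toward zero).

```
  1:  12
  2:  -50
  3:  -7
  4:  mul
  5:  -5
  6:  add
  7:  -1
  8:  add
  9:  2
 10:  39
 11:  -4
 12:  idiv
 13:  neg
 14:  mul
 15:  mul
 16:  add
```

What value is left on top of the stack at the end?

6204

12   → 12
-50  → 12 -50
-7   → 12 -50 -7
mul  → 12 350
-5   → 12 350 -5
add  → 12 345
-1   → 12 345 -1
add  → 12 344
2    → 12 344 2
39   → 12 344 2 39
-4   → 12 344 2 39 -4
idiv → 12 344 2 -9
neg  → 12 344 2 9
mul  → 12 344 18
mul  → 12 6192
add  → 6204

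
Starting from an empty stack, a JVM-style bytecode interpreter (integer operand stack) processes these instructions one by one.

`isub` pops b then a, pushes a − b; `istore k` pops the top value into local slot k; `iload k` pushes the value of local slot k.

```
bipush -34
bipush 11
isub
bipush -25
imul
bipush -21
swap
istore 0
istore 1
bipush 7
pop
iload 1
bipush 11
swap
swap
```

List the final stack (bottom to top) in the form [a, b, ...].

bipush -34  [-34]
bipush 11   [-34, 11]
isub        [-45]
bipush -25  [-45, -25]
imul        [1125]
bipush -21  [1125, -21]
swap        [-21, 1125]
istore 0    [-21]
istore 1    []
bipush 7    [7]
pop         []
iload 1     [-21]
bipush 11   [-21, 11]
swap        [11, -21]
swap        [-21, 11]

[-21, 11]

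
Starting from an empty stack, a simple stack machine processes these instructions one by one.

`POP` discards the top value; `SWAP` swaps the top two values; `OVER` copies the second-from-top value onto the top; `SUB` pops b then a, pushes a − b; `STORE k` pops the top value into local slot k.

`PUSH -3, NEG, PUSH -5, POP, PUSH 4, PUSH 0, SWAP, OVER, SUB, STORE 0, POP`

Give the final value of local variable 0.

4

PUSH -3 -> [-3]
NEG     -> [3]
PUSH -5 -> [3, -5]
POP     -> [3]
PUSH 4  -> [3, 4]
PUSH 0  -> [3, 4, 0]
SWAP    -> [3, 0, 4]
OVER    -> [3, 0, 4, 0]
SUB     -> [3, 0, 4]
STORE 0 -> [3, 0]
POP     -> [3]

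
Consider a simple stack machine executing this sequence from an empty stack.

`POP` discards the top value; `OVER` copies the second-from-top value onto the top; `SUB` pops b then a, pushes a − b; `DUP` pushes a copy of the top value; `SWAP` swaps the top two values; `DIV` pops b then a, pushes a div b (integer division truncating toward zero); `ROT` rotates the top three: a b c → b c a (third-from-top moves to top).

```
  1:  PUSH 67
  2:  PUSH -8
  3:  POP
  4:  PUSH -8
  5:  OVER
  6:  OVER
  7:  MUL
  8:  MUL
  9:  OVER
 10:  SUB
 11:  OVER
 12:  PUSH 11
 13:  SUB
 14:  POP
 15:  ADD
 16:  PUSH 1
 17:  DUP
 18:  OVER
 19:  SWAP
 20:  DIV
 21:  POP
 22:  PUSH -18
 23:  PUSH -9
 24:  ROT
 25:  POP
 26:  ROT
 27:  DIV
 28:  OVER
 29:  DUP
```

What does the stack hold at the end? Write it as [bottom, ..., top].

PUSH 67   [67]
PUSH -8   [67, -8]
POP       [67]
PUSH -8   [67, -8]
OVER      [67, -8, 67]
OVER      [67, -8, 67, -8]
MUL       [67, -8, -536]
MUL       [67, 4288]
OVER      [67, 4288, 67]
SUB       [67, 4221]
OVER      [67, 4221, 67]
PUSH 11   [67, 4221, 67, 11]
SUB       [67, 4221, 56]
POP       [67, 4221]
ADD       [4288]
PUSH 1    [4288, 1]
DUP       [4288, 1, 1]
OVER      [4288, 1, 1, 1]
SWAP      [4288, 1, 1, 1]
DIV       [4288, 1, 1]
POP       [4288, 1]
PUSH -18  [4288, 1, -18]
PUSH -9   [4288, 1, -18, -9]
ROT       [4288, -18, -9, 1]
POP       [4288, -18, -9]
ROT       [-18, -9, 4288]
DIV       [-18, 0]
OVER      [-18, 0, -18]
DUP       [-18, 0, -18, -18]

[-18, 0, -18, -18]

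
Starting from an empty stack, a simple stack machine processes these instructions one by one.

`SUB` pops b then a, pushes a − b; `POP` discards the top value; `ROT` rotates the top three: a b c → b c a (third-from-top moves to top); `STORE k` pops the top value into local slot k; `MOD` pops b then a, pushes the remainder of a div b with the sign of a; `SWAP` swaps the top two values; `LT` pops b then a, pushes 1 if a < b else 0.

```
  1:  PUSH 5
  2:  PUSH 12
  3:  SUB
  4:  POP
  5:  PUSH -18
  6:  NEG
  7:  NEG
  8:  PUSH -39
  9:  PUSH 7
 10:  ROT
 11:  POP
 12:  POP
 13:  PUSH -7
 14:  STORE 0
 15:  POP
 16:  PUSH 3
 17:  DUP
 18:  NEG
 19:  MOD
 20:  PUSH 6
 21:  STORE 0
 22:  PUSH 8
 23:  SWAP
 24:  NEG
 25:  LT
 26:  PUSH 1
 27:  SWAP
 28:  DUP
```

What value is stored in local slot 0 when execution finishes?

PUSH 5    [5]
PUSH 12   [5, 12]
SUB       [-7]
POP       []
PUSH -18  [-18]
NEG       [18]
NEG       [-18]
PUSH -39  [-18, -39]
PUSH 7    [-18, -39, 7]
ROT       [-39, 7, -18]
POP       [-39, 7]
POP       [-39]
PUSH -7   [-39, -7]
STORE 0   [-39]
POP       []
PUSH 3    [3]
DUP       [3, 3]
NEG       [3, -3]
MOD       [0]
PUSH 6    [0, 6]
STORE 0   [0]
PUSH 8    [0, 8]
SWAP      [8, 0]
NEG       [8, 0]
LT        [0]
PUSH 1    [0, 1]
SWAP      [1, 0]
DUP       [1, 0, 0]

6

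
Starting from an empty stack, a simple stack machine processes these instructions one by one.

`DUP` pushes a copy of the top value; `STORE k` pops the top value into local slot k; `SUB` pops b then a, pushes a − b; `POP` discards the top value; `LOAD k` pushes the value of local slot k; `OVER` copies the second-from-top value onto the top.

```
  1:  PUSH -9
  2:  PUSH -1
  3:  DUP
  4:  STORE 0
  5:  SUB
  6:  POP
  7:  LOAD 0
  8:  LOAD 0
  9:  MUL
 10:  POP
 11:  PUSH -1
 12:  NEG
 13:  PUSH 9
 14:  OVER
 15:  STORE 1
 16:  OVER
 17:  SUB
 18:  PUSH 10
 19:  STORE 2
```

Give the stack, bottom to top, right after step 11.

PUSH -9  -9
PUSH -1  -9 -1
DUP      -9 -1 -1
STORE 0  -9 -1
SUB      -8
POP      (empty)
LOAD 0   -1
LOAD 0   -1 -1
MUL      1
POP      (empty)
PUSH -1  -1

[-1]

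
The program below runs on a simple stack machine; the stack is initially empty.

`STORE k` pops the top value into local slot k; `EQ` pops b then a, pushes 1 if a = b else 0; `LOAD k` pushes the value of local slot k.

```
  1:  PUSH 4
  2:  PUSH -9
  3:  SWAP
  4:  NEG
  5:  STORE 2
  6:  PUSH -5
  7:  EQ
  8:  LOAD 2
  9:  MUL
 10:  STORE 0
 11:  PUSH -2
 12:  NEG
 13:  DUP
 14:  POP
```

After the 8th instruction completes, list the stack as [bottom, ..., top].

PUSH 4  → [4]
PUSH -9 → [4, -9]
SWAP    → [-9, 4]
NEG     → [-9, -4]
STORE 2 → [-9]
PUSH -5 → [-9, -5]
EQ      → [0]
LOAD 2  → [0, -4]

[0, -4]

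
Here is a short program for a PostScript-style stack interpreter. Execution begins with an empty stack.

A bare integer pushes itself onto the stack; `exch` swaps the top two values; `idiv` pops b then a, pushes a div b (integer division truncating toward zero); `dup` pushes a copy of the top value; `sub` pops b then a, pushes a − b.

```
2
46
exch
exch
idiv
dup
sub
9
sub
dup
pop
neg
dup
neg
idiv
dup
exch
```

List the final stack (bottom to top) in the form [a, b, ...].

2    -> [2]
46   -> [2, 46]
exch -> [46, 2]
exch -> [2, 46]
idiv -> [0]
dup  -> [0, 0]
sub  -> [0]
9    -> [0, 9]
sub  -> [-9]
dup  -> [-9, -9]
pop  -> [-9]
neg  -> [9]
dup  -> [9, 9]
neg  -> [9, -9]
idiv -> [-1]
dup  -> [-1, -1]
exch -> [-1, -1]

[-1, -1]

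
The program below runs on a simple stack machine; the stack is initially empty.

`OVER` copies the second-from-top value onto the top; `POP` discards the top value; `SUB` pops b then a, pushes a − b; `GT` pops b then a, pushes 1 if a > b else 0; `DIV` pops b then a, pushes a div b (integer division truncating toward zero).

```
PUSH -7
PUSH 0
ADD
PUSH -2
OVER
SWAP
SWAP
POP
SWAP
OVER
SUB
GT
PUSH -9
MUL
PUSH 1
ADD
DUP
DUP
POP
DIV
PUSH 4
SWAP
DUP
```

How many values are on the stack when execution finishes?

3

PUSH -7  [-7]
PUSH 0   [-7, 0]
ADD      [-7]
PUSH -2  [-7, -2]
OVER     [-7, -2, -7]
SWAP     [-7, -7, -2]
SWAP     [-7, -2, -7]
POP      [-7, -2]
SWAP     [-2, -7]
OVER     [-2, -7, -2]
SUB      [-2, -5]
GT       [1]
PUSH -9  [1, -9]
MUL      [-9]
PUSH 1   [-9, 1]
ADD      [-8]
DUP      [-8, -8]
DUP      [-8, -8, -8]
POP      [-8, -8]
DIV      [1]
PUSH 4   [1, 4]
SWAP     [4, 1]
DUP      [4, 1, 1]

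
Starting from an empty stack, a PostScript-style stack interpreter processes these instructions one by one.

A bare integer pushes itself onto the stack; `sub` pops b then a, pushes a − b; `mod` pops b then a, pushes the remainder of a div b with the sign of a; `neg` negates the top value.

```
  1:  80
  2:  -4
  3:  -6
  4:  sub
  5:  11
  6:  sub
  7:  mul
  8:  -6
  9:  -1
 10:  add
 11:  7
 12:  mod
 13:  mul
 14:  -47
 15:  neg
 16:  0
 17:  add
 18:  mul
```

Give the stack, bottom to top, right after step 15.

[0, 47]

80  -> [80]
-4  -> [80, -4]
-6  -> [80, -4, -6]
sub -> [80, 2]
11  -> [80, 2, 11]
sub -> [80, -9]
mul -> [-720]
-6  -> [-720, -6]
-1  -> [-720, -6, -1]
add -> [-720, -7]
7   -> [-720, -7, 7]
mod -> [-720, 0]
mul -> [0]
-47 -> [0, -47]
neg -> [0, 47]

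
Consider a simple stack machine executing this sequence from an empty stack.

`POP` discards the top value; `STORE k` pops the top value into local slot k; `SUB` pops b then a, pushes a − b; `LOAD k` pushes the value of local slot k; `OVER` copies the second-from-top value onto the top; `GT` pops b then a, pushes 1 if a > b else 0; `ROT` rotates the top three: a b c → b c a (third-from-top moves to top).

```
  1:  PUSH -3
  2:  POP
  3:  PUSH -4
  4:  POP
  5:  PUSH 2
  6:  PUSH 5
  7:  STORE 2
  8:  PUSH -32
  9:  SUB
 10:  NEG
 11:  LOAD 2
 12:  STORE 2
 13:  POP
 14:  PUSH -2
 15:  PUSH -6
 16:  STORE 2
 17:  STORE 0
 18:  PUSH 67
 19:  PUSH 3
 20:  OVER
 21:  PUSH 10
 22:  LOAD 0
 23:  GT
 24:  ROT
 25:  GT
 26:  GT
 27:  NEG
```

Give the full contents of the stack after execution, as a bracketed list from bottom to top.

PUSH -3  : [-3]
POP      : []
PUSH -4  : [-4]
POP      : []
PUSH 2   : [2]
PUSH 5   : [2, 5]
STORE 2  : [2]
PUSH -32 : [2, -32]
SUB      : [34]
NEG      : [-34]
LOAD 2   : [-34, 5]
STORE 2  : [-34]
POP      : []
PUSH -2  : [-2]
PUSH -6  : [-2, -6]
STORE 2  : [-2]
STORE 0  : []
PUSH 67  : [67]
PUSH 3   : [67, 3]
OVER     : [67, 3, 67]
PUSH 10  : [67, 3, 67, 10]
LOAD 0   : [67, 3, 67, 10, -2]
GT       : [67, 3, 67, 1]
ROT      : [67, 67, 1, 3]
GT       : [67, 67, 0]
GT       : [67, 1]
NEG      : [67, -1]

[67, -1]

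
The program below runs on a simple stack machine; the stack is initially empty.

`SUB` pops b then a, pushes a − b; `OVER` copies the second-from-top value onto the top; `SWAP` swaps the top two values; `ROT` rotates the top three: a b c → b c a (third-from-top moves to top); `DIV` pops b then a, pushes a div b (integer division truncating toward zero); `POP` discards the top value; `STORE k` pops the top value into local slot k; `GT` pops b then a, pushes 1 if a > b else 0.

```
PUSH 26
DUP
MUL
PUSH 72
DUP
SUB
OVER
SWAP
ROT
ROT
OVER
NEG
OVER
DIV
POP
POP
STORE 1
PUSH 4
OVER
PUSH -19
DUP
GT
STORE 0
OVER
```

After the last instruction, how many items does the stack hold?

4

PUSH 26  : [26]
DUP      : [26, 26]
MUL      : [676]
PUSH 72  : [676, 72]
DUP      : [676, 72, 72]
SUB      : [676, 0]
OVER     : [676, 0, 676]
SWAP     : [676, 676, 0]
ROT      : [676, 0, 676]
ROT      : [0, 676, 676]
OVER     : [0, 676, 676, 676]
NEG      : [0, 676, 676, -676]
OVER     : [0, 676, 676, -676, 676]
DIV      : [0, 676, 676, -1]
POP      : [0, 676, 676]
POP      : [0, 676]
STORE 1  : [0]
PUSH 4   : [0, 4]
OVER     : [0, 4, 0]
PUSH -19 : [0, 4, 0, -19]
DUP      : [0, 4, 0, -19, -19]
GT       : [0, 4, 0, 0]
STORE 0  : [0, 4, 0]
OVER     : [0, 4, 0, 4]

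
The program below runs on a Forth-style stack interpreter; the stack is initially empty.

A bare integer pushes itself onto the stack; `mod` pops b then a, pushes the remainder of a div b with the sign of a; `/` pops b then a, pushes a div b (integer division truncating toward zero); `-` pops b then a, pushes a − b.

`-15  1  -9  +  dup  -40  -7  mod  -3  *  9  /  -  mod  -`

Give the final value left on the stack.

-7

-15  -15
1    -15 1
-9   -15 1 -9
+    -15 -8
dup  -15 -8 -8
-40  -15 -8 -8 -40
-7   -15 -8 -8 -40 -7
mod  -15 -8 -8 -5
-3   -15 -8 -8 -5 -3
*    -15 -8 -8 15
9    -15 -8 -8 15 9
/    -15 -8 -8 1
-    -15 -8 -9
mod  -15 -8
-    -7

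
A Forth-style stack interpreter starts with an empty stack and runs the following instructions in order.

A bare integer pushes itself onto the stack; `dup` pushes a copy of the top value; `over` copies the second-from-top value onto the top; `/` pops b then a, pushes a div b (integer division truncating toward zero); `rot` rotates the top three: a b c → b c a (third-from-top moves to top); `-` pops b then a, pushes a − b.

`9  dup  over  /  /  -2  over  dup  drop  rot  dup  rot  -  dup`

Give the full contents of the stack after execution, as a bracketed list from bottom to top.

9    : 9
dup  : 9 9
over : 9 9 9
/    : 9 1
/    : 9
-2   : 9 -2
over : 9 -2 9
dup  : 9 -2 9 9
drop : 9 -2 9
rot  : -2 9 9
dup  : -2 9 9 9
rot  : -2 9 9 9
-    : -2 9 0
dup  : -2 9 0 0

[-2, 9, 0, 0]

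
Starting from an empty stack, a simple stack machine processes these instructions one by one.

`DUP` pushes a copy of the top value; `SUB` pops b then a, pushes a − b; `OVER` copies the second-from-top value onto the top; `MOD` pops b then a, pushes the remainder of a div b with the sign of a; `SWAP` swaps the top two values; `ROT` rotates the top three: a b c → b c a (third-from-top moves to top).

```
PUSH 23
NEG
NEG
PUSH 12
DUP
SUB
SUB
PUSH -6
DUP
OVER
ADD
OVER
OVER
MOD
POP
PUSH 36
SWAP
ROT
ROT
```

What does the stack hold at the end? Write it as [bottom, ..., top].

PUSH 23 : 23
NEG     : -23
NEG     : 23
PUSH 12 : 23 12
DUP     : 23 12 12
SUB     : 23 0
SUB     : 23
PUSH -6 : 23 -6
DUP     : 23 -6 -6
OVER    : 23 -6 -6 -6
ADD     : 23 -6 -12
OVER    : 23 -6 -12 -6
OVER    : 23 -6 -12 -6 -12
MOD     : 23 -6 -12 -6
POP     : 23 -6 -12
PUSH 36 : 23 -6 -12 36
SWAP    : 23 -6 36 -12
ROT     : 23 36 -12 -6
ROT     : 23 -12 -6 36

[23, -12, -6, 36]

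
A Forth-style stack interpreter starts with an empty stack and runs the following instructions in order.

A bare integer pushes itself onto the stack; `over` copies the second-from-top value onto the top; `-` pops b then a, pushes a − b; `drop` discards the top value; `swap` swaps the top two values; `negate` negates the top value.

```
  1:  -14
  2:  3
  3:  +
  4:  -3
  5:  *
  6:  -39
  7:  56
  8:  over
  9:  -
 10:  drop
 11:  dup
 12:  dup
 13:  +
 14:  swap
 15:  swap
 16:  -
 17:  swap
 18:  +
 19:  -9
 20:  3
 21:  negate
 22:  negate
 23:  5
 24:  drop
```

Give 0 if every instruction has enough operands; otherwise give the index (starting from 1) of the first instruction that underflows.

-14    : -14
3      : -14 3
+      : -11
-3     : -11 -3
*      : 33
-39    : 33 -39
56     : 33 -39 56
over   : 33 -39 56 -39
-      : 33 -39 95
drop   : 33 -39
dup    : 33 -39 -39
dup    : 33 -39 -39 -39
+      : 33 -39 -78
swap   : 33 -78 -39
swap   : 33 -39 -78
-      : 33 39
swap   : 39 33
+      : 72
-9     : 72 -9
3      : 72 -9 3
negate : 72 -9 -3
negate : 72 -9 3
5      : 72 -9 3 5
drop   : 72 -9 3

0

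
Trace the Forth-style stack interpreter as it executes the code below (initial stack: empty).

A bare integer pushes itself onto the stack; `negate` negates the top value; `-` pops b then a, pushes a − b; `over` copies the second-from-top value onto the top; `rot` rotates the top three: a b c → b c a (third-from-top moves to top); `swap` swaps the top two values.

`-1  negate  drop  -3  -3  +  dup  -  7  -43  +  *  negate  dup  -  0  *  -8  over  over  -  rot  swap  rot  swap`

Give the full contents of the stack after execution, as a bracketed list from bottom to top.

[0, -8, 8]

-1     : [-1]
negate : [1]
drop   : []
-3     : [-3]
-3     : [-3, -3]
+      : [-6]
dup    : [-6, -6]
-      : [0]
7      : [0, 7]
-43    : [0, 7, -43]
+      : [0, -36]
*      : [0]
negate : [0]
dup    : [0, 0]
-      : [0]
0      : [0, 0]
*      : [0]
-8     : [0, -8]
over   : [0, -8, 0]
over   : [0, -8, 0, -8]
-      : [0, -8, 8]
rot    : [-8, 8, 0]
swap   : [-8, 0, 8]
rot    : [0, 8, -8]
swap   : [0, -8, 8]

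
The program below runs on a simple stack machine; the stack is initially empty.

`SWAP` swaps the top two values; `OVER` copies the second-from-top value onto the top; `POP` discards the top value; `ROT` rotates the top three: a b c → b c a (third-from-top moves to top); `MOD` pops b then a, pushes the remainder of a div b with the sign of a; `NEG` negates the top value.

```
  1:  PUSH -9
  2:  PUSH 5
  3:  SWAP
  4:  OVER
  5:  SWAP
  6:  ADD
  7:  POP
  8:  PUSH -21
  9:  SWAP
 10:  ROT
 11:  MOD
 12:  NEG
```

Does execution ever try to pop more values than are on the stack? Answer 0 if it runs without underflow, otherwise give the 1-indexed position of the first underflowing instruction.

10

PUSH -9  → -9
PUSH 5   → -9 5
SWAP     → 5 -9
OVER     → 5 -9 5
SWAP     → 5 5 -9
ADD      → 5 -4
POP      → 5
PUSH -21 → 5 -21
SWAP     → -21 5
ROT  — needs 3 operands, stack has 2 → underflow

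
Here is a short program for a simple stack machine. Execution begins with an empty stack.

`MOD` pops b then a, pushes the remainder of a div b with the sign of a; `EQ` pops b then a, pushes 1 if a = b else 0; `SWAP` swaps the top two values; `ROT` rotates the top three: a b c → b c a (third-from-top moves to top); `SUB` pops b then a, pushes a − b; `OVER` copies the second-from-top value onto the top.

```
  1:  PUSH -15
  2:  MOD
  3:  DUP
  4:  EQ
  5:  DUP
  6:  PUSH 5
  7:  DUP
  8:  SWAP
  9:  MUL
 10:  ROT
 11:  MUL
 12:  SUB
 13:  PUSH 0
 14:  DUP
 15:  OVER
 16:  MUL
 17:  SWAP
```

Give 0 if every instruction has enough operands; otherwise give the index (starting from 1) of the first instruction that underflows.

2

PUSH -15  [-15]
MOD  — needs 2 operands, stack has 1 → underflow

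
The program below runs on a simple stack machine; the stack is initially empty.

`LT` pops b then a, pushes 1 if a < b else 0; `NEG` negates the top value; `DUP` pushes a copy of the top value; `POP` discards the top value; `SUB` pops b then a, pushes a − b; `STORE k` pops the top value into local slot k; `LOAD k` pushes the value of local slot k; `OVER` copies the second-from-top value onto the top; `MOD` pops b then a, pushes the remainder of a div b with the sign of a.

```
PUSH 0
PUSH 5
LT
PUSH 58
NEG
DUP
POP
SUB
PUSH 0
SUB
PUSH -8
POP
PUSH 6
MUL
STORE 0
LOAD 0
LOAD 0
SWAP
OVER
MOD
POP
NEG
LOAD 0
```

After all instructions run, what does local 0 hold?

354

PUSH 0  : 0
PUSH 5  : 0 5
LT      : 1
PUSH 58 : 1 58
NEG     : 1 -58
DUP     : 1 -58 -58
POP     : 1 -58
SUB     : 59
PUSH 0  : 59 0
SUB     : 59
PUSH -8 : 59 -8
POP     : 59
PUSH 6  : 59 6
MUL     : 354
STORE 0 : (empty)
LOAD 0  : 354
LOAD 0  : 354 354
SWAP    : 354 354
OVER    : 354 354 354
MOD     : 354 0
POP     : 354
NEG     : -354
LOAD 0  : -354 354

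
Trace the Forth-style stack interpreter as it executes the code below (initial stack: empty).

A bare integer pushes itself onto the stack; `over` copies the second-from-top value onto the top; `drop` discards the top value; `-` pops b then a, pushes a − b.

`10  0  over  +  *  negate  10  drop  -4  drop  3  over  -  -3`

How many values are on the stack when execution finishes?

3

10     -> 10
0      -> 10 0
over   -> 10 0 10
+      -> 10 10
*      -> 100
negate -> -100
10     -> -100 10
drop   -> -100
-4     -> -100 -4
drop   -> -100
3      -> -100 3
over   -> -100 3 -100
-      -> -100 103
-3     -> -100 103 -3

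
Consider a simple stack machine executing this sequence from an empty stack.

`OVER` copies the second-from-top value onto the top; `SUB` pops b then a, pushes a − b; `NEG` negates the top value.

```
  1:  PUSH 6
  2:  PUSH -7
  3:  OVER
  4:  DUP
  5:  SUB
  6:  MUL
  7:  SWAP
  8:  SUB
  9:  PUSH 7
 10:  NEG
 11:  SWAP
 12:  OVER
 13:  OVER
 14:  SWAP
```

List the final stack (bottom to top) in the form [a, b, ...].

[-7, -6, -6, -7]

PUSH 6  : [6]
PUSH -7 : [6, -7]
OVER    : [6, -7, 6]
DUP     : [6, -7, 6, 6]
SUB     : [6, -7, 0]
MUL     : [6, 0]
SWAP    : [0, 6]
SUB     : [-6]
PUSH 7  : [-6, 7]
NEG     : [-6, -7]
SWAP    : [-7, -6]
OVER    : [-7, -6, -7]
OVER    : [-7, -6, -7, -6]
SWAP    : [-7, -6, -6, -7]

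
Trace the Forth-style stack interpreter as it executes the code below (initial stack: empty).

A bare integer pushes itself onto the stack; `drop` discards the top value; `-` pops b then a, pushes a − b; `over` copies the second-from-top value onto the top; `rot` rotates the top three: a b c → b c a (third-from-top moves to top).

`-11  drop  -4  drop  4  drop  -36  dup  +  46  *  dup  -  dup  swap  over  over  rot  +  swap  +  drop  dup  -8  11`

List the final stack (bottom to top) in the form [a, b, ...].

[0, 0, -8, 11]

-11   [-11]
drop  []
-4    [-4]
drop  []
4     [4]
drop  []
-36   [-36]
dup   [-36, -36]
+     [-72]
46    [-72, 46]
*     [-3312]
dup   [-3312, -3312]
-     [0]
dup   [0, 0]
swap  [0, 0]
over  [0, 0, 0]
over  [0, 0, 0, 0]
rot   [0, 0, 0, 0]
+     [0, 0, 0]
swap  [0, 0, 0]
+     [0, 0]
drop  [0]
dup   [0, 0]
-8    [0, 0, -8]
11    [0, 0, -8, 11]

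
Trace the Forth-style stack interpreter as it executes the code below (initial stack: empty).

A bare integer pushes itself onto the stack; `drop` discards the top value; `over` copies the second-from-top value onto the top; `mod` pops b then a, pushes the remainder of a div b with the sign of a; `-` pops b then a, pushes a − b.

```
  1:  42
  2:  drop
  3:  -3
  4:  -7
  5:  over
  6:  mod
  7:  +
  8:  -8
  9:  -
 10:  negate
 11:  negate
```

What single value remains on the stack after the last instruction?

4

42     -> 42
drop   -> (empty)
-3     -> -3
-7     -> -3 -7
over   -> -3 -7 -3
mod    -> -3 -1
+      -> -4
-8     -> -4 -8
-      -> 4
negate -> -4
negate -> 4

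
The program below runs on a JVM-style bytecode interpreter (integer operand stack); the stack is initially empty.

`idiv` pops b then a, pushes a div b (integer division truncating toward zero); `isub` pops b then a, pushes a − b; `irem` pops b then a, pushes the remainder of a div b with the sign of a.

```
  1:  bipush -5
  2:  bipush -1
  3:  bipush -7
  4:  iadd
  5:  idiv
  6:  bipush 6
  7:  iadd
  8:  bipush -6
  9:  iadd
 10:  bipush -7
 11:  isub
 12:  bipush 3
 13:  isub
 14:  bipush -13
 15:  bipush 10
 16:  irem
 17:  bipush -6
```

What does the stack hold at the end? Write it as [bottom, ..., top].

bipush -5  -> -5
bipush -1  -> -5 -1
bipush -7  -> -5 -1 -7
iadd       -> -5 -8
idiv       -> 0
bipush 6   -> 0 6
iadd       -> 6
bipush -6  -> 6 -6
iadd       -> 0
bipush -7  -> 0 -7
isub       -> 7
bipush 3   -> 7 3
isub       -> 4
bipush -13 -> 4 -13
bipush 10  -> 4 -13 10
irem       -> 4 -3
bipush -6  -> 4 -3 -6

[4, -3, -6]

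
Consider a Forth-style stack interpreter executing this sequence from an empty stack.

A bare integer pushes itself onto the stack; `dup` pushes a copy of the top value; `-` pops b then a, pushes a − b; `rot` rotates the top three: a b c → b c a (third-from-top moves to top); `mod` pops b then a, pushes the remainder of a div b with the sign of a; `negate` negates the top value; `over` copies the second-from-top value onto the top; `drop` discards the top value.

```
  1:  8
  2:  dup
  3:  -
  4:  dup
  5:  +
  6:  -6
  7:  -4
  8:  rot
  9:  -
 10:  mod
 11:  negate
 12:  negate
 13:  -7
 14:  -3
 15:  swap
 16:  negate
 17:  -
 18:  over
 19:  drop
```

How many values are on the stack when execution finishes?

2

8      -> 8
dup    -> 8 8
-      -> 0
dup    -> 0 0
+      -> 0
-6     -> 0 -6
-4     -> 0 -6 -4
rot    -> -6 -4 0
-      -> -6 -4
mod    -> -2
negate -> 2
negate -> -2
-7     -> -2 -7
-3     -> -2 -7 -3
swap   -> -2 -3 -7
negate -> -2 -3 7
-      -> -2 -10
over   -> -2 -10 -2
drop   -> -2 -10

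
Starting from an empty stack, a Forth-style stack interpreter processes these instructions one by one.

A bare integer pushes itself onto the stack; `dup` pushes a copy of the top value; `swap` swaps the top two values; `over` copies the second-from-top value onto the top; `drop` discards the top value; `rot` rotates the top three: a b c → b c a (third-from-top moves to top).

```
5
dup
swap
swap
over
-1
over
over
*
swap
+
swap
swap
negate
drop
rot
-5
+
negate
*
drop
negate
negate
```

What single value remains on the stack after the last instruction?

5      -> 5
dup    -> 5 5
swap   -> 5 5
swap   -> 5 5
over   -> 5 5 5
-1     -> 5 5 5 -1
over   -> 5 5 5 -1 5
over   -> 5 5 5 -1 5 -1
*      -> 5 5 5 -1 -5
swap   -> 5 5 5 -5 -1
+      -> 5 5 5 -6
swap   -> 5 5 -6 5
swap   -> 5 5 5 -6
negate -> 5 5 5 6
drop   -> 5 5 5
rot    -> 5 5 5
-5     -> 5 5 5 -5
+      -> 5 5 0
negate -> 5 5 0
*      -> 5 0
drop   -> 5
negate -> -5
negate -> 5

5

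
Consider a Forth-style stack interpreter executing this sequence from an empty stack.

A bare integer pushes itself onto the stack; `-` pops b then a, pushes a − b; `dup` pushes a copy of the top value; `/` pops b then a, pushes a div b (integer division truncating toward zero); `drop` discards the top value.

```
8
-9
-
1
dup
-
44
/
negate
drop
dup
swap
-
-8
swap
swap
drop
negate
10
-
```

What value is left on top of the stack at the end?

8       [8]
-9      [8, -9]
-       [17]
1       [17, 1]
dup     [17, 1, 1]
-       [17, 0]
44      [17, 0, 44]
/       [17, 0]
negate  [17, 0]
drop    [17]
dup     [17, 17]
swap    [17, 17]
-       [0]
-8      [0, -8]
swap    [-8, 0]
swap    [0, -8]
drop    [0]
negate  [0]
10      [0, 10]
-       [-10]

-10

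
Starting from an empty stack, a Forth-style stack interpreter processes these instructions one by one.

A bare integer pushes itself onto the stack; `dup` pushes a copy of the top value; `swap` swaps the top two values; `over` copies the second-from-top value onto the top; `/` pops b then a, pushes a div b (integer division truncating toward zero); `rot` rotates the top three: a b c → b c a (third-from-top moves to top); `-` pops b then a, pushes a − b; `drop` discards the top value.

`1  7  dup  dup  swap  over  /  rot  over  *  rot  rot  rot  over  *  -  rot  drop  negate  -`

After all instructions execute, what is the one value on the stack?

1

1      → 1
7      → 1 7
dup    → 1 7 7
dup    → 1 7 7 7
swap   → 1 7 7 7
over   → 1 7 7 7 7
/      → 1 7 7 1
rot    → 1 7 1 7
over   → 1 7 1 7 1
*      → 1 7 1 7
rot    → 1 1 7 7
rot    → 1 7 7 1
rot    → 1 7 1 7
over   → 1 7 1 7 1
*      → 1 7 1 7
-      → 1 7 -6
rot    → 7 -6 1
drop   → 7 -6
negate → 7 6
-      → 1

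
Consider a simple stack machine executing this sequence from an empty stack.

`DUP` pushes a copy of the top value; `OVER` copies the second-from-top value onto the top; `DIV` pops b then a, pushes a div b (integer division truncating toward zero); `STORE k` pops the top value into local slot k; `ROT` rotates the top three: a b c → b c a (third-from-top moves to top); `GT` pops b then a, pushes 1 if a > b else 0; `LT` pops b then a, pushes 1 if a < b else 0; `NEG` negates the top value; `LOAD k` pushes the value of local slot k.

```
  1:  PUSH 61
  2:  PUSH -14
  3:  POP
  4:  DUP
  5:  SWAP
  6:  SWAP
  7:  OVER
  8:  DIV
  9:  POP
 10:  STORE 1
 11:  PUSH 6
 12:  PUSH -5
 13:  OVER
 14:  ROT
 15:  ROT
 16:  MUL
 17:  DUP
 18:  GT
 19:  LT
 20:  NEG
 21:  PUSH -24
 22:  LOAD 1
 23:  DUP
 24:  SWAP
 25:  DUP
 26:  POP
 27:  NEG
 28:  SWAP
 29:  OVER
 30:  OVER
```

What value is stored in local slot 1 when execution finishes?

61

PUSH 61   [61]
PUSH -14  [61, -14]
POP       [61]
DUP       [61, 61]
SWAP      [61, 61]
SWAP      [61, 61]
OVER      [61, 61, 61]
DIV       [61, 1]
POP       [61]
STORE 1   []
PUSH 6    [6]
PUSH -5   [6, -5]
OVER      [6, -5, 6]
ROT       [-5, 6, 6]
ROT       [6, 6, -5]
MUL       [6, -30]
DUP       [6, -30, -30]
GT        [6, 0]
LT        [0]
NEG       [0]
PUSH -24  [0, -24]
LOAD 1    [0, -24, 61]
DUP       [0, -24, 61, 61]
SWAP      [0, -24, 61, 61]
DUP       [0, -24, 61, 61, 61]
POP       [0, -24, 61, 61]
NEG       [0, -24, 61, -61]
SWAP      [0, -24, -61, 61]
OVER      [0, -24, -61, 61, -61]
OVER      [0, -24, -61, 61, -61, 61]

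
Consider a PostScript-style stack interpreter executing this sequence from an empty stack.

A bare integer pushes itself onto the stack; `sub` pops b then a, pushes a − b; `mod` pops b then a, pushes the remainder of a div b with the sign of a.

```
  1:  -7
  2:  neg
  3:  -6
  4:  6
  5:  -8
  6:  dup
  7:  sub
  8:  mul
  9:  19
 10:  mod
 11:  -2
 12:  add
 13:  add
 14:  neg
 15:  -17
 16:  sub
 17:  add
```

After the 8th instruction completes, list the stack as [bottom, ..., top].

-7  : [-7]
neg : [7]
-6  : [7, -6]
6   : [7, -6, 6]
-8  : [7, -6, 6, -8]
dup : [7, -6, 6, -8, -8]
sub : [7, -6, 6, 0]
mul : [7, -6, 0]

[7, -6, 0]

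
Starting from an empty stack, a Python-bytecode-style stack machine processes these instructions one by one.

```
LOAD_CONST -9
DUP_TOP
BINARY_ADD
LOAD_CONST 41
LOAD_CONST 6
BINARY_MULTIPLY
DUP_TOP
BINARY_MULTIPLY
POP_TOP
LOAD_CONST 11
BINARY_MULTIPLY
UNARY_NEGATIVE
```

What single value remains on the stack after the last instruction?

198

LOAD_CONST -9   → -9
DUP_TOP         → -9 -9
BINARY_ADD      → -18
LOAD_CONST 41   → -18 41
LOAD_CONST 6    → -18 41 6
BINARY_MULTIPLY → -18 246
DUP_TOP         → -18 246 246
BINARY_MULTIPLY → -18 60516
POP_TOP         → -18
LOAD_CONST 11   → -18 11
BINARY_MULTIPLY → -198
UNARY_NEGATIVE  → 198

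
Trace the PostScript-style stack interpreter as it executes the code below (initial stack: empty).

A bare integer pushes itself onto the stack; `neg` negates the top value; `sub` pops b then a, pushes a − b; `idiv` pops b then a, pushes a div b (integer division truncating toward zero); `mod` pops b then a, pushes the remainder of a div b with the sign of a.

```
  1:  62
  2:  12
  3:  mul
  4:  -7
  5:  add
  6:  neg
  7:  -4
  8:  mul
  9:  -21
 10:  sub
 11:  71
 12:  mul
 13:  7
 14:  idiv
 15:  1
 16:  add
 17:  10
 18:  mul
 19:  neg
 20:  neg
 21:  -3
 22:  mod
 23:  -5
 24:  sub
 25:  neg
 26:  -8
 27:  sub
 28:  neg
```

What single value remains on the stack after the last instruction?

62   → [62]
12   → [62, 12]
mul  → [744]
-7   → [744, -7]
add  → [737]
neg  → [-737]
-4   → [-737, -4]
mul  → [2948]
-21  → [2948, -21]
sub  → [2969]
71   → [2969, 71]
mul  → [210799]
7    → [210799, 7]
idiv → [30114]
1    → [30114, 1]
add  → [30115]
10   → [30115, 10]
mul  → [301150]
neg  → [-301150]
neg  → [301150]
-3   → [301150, -3]
mod  → [1]
-5   → [1, -5]
sub  → [6]
neg  → [-6]
-8   → [-6, -8]
sub  → [2]
neg  → [-2]

-2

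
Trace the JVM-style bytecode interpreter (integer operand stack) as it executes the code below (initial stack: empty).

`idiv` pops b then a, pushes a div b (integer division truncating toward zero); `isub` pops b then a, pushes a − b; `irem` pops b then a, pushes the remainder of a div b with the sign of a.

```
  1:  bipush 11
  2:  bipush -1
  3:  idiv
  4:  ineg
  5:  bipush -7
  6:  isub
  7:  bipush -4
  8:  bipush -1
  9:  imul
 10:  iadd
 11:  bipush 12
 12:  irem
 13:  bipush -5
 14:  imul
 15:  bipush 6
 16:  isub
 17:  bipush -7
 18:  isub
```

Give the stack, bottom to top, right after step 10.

bipush 11  [11]
bipush -1  [11, -1]
idiv       [-11]
ineg       [11]
bipush -7  [11, -7]
isub       [18]
bipush -4  [18, -4]
bipush -1  [18, -4, -1]
imul       [18, 4]
iadd       [22]

[22]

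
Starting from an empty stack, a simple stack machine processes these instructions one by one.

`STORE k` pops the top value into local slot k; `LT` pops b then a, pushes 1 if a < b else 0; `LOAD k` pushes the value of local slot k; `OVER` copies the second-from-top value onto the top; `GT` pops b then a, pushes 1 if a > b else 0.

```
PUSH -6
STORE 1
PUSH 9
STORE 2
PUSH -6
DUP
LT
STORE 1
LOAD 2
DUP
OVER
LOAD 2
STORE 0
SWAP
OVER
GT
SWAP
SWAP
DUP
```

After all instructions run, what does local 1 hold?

0

PUSH -6 : -6
STORE 1 : (empty)
PUSH 9  : 9
STORE 2 : (empty)
PUSH -6 : -6
DUP     : -6 -6
LT      : 0
STORE 1 : (empty)
LOAD 2  : 9
DUP     : 9 9
OVER    : 9 9 9
LOAD 2  : 9 9 9 9
STORE 0 : 9 9 9
SWAP    : 9 9 9
OVER    : 9 9 9 9
GT      : 9 9 0
SWAP    : 9 0 9
SWAP    : 9 9 0
DUP     : 9 9 0 0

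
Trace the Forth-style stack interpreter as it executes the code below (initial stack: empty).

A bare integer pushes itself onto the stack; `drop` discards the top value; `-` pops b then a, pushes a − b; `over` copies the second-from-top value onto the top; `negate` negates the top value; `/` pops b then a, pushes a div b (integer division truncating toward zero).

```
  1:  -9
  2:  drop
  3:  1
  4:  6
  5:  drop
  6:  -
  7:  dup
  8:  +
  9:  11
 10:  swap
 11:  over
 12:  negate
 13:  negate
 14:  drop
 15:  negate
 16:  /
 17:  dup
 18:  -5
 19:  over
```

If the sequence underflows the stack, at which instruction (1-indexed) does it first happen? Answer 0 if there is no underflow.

6

-9   : -9
drop : (empty)
1    : 1
6    : 1 6
drop : 1
-  — needs 2 operands, stack has 1 → underflow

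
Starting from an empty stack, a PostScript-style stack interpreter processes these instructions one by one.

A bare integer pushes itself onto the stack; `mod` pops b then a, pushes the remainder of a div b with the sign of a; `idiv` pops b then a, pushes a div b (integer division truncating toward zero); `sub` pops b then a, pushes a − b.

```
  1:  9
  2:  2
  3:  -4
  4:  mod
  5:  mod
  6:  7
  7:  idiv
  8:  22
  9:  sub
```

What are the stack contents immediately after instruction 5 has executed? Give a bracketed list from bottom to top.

[1]

9   → 9
2   → 9 2
-4  → 9 2 -4
mod → 9 2
mod → 1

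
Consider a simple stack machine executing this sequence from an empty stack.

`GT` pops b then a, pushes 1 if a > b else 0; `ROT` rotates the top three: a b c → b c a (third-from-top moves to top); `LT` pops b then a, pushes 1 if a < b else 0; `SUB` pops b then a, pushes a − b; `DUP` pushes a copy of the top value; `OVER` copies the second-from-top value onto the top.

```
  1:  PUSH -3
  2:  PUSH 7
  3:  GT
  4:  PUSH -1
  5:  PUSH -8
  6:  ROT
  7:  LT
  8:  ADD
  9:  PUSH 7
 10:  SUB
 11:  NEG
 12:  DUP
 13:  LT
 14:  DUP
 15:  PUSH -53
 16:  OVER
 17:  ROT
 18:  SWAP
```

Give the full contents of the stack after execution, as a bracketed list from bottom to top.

[0, -53, 0, 0]

PUSH -3   [-3]
PUSH 7    [-3, 7]
GT        [0]
PUSH -1   [0, -1]
PUSH -8   [0, -1, -8]
ROT       [-1, -8, 0]
LT        [-1, 1]
ADD       [0]
PUSH 7    [0, 7]
SUB       [-7]
NEG       [7]
DUP       [7, 7]
LT        [0]
DUP       [0, 0]
PUSH -53  [0, 0, -53]
OVER      [0, 0, -53, 0]
ROT       [0, -53, 0, 0]
SWAP      [0, -53, 0, 0]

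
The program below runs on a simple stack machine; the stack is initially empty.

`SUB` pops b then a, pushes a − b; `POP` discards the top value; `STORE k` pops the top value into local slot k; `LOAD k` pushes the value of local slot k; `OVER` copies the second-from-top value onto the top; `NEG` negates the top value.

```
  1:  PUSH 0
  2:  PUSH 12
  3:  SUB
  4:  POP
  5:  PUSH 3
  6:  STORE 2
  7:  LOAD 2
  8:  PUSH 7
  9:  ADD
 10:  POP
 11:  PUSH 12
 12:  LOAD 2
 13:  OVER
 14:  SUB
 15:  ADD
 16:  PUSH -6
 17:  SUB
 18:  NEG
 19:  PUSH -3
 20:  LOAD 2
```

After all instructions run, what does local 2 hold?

3

PUSH 0  : 0
PUSH 12 : 0 12
SUB     : -12
POP     : (empty)
PUSH 3  : 3
STORE 2 : (empty)
LOAD 2  : 3
PUSH 7  : 3 7
ADD     : 10
POP     : (empty)
PUSH 12 : 12
LOAD 2  : 12 3
OVER    : 12 3 12
SUB     : 12 -9
ADD     : 3
PUSH -6 : 3 -6
SUB     : 9
NEG     : -9
PUSH -3 : -9 -3
LOAD 2  : -9 -3 3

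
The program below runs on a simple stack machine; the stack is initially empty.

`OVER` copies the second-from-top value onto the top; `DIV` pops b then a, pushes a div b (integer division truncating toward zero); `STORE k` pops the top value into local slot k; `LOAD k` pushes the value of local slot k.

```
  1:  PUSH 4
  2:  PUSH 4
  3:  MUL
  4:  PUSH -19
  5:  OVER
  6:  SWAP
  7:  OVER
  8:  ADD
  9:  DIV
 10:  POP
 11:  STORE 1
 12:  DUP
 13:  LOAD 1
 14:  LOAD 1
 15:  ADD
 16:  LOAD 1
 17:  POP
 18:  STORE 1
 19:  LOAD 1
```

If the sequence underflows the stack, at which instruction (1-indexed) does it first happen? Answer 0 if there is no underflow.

PUSH 4   -> [4]
PUSH 4   -> [4, 4]
MUL      -> [16]
PUSH -19 -> [16, -19]
OVER     -> [16, -19, 16]
SWAP     -> [16, 16, -19]
OVER     -> [16, 16, -19, 16]
ADD      -> [16, 16, -3]
DIV      -> [16, -5]
POP      -> [16]
STORE 1  -> []
DUP  — needs 1 operand, stack has 0 → underflow

12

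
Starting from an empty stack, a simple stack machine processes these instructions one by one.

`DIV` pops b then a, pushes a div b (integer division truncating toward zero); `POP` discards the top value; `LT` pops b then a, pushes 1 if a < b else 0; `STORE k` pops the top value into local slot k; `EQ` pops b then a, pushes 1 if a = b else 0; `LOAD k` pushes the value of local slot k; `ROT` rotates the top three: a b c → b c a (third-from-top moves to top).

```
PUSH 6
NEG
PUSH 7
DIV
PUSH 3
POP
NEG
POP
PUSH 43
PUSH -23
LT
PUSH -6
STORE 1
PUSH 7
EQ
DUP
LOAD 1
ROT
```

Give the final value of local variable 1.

-6

PUSH 6    [6]
NEG       [-6]
PUSH 7    [-6, 7]
DIV       [0]
PUSH 3    [0, 3]
POP       [0]
NEG       [0]
POP       []
PUSH 43   [43]
PUSH -23  [43, -23]
LT        [0]
PUSH -6   [0, -6]
STORE 1   [0]
PUSH 7    [0, 7]
EQ        [0]
DUP       [0, 0]
LOAD 1    [0, 0, -6]
ROT       [0, -6, 0]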